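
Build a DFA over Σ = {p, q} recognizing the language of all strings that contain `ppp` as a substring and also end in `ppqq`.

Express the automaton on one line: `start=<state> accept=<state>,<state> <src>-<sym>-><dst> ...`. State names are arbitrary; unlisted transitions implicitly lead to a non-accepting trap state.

start=A accept=G A-p->B A-q->A B-p->C B-q->A C-p->D C-q->A D-p->D D-q->E E-p->F E-q->G F-p->D F-q->H G-p->F G-q->H H-p->F H-q->H

Run two small machines in parallel and take their product. One (4 states) tracks whether and how much of `ppp` has been seen; the other (5 states) tracks how much of the suffix `ppqq` has currently been matched. Each combined state is a pair, one component from each; accept when both components accept. Equivalent product states are then merged.
8 states suffice.
       p  q 
>  A   B  A 
   B   C  A 
   C   D  A 
   D   D  E 
   E   F  G 
   F   D  H 
 * G   F  H 
   H   F  H 
(> = start, * = accepting)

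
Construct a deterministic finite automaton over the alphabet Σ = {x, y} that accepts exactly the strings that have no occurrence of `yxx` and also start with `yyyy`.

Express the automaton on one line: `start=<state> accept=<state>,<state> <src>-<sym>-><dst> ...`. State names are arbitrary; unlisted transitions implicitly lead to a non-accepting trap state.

Handle the two conditions separately and then intersect. One (4 states) tracks partial matches of the forbidden pattern `yxx`; the other (6 states) tracks whether the input so far still matches the prefix `yyyy`. Each combined state is a pair, one component from each; accept when both components accept.
With 11 states:
          x    y  
>  s0     s1   s2 
   s1     s1   s3 
   s2     s4   s5 
   s3     s4   s3 
   s4     s6   s3 
   s5     s4   s7 
   s6     s6   s6 
   s7     s4   s8 
 * s8     s9   s8 
 * s9    s10   s8 
   s10   s10  s10 
(> = start, * = accepting)

start=s0 accept=s8,s9 s0-x->s1 s0-y->s2 s1-x->s1 s1-y->s3 s2-x->s4 s2-y->s5 s3-x->s4 s3-y->s3 s4-x->s6 s4-y->s3 s5-x->s4 s5-y->s7 s6-x->s6 s6-y->s6 s7-x->s4 s7-y->s8 s8-x->s9 s8-y->s8 s9-x->s10 s9-y->s8 s10-x->s10 s10-y->s10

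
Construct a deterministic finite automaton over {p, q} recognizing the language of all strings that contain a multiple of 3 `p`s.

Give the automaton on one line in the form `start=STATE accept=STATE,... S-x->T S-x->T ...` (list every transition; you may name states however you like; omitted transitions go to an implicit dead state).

start=A accept=A A-p->B A-q->A B-p->C B-q->B C-p->A C-q->C

Keep the running count of `p`s modulo 3: each `p` advances along the cycle A → B → C → A while other symbols loop. Accept at A.
With 3 states:
       p  q 
>* A   B  A 
   B   C  B 
   C   A  C 
(> = start, * = accepting)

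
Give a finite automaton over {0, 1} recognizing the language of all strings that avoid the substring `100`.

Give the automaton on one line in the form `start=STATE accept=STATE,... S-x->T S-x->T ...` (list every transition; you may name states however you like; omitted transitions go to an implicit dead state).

Track partial matches of the forbidden pattern `100`. State q3 is a dead state reached once `100` has occurred; every other state accepts. q0 means no part of `100` is currently matched.
A 4-state machine:
        0   1  
>* q0   q0  q1 
 * q1   q2  q1 
 * q2   q3  q1 
   q3   q3  q3 
(> = start, * = accepting)

start=q0 accept=q0,q1,q2 q0-0->q0 q0-1->q1 q1-0->q2 q1-1->q1 q2-0->q3 q2-1->q1 q3-0->q3 q3-1->q3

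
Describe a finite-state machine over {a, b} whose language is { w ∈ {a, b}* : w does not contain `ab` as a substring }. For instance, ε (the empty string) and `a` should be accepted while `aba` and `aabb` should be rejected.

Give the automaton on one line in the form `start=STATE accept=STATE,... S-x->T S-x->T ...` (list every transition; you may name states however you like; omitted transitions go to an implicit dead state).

start=s0 accept=s0,s1 s0-a->s1 s0-b->s0 s1-a->s1 s1-b->s2 s2-a->s2 s2-b->s2

Track partial matches of the forbidden pattern `ab`. State s2 is a dead state reached once `ab` has occurred; every other state accepts. s0 means no part of `ab` is currently matched.
3 states suffice.
        a   b  
>* s0   s1  s0 
 * s1   s1  s2 
   s2   s2  s2 
(> = start, * = accepting)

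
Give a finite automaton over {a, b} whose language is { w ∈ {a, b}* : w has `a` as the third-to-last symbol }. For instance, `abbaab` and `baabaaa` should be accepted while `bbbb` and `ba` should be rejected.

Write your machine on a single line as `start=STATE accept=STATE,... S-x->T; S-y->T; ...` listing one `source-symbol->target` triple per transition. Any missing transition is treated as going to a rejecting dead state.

start=S0; accept=S7,S8,S9,S10; S0-a->S1; S0-b->S2; S1-a->S3; S1-b->S4; S2-a->S5; S2-b->S6; S3-a->S7; S3-b->S8; S4-a->S9; S4-b->S10; S5-a->S11; S5-b->S12; S6-a->S13; S6-b->S14; S7-a->S7; S7-b->S8; S8-a->S9; S8-b->S10; S9-a->S11; S9-b->S12; S10-a->S13; S10-b->S14; S11-a->S7; S11-b->S8; S12-a->S9; S12-b->S10; S13-a->S11; S13-b->S12; S14-a->S13; S14-b->S14

A DFA must remember the last 3 symbols (since which symbol is third-to-last isn't known until the input ends). Use one state per possible window of the last ≤3 symbols; accept from those whose window starts with `a`.
          a    b  
>  S0     S1   S2 
   S1     S3   S4 
   S2     S5   S6 
   S3     S7   S8 
   S4     S9  S10 
   S5    S11  S12 
   S6    S13  S14 
 * S7     S7   S8 
 * S8     S9  S10 
 * S9    S11  S12 
 * S10   S13  S14 
   S11    S7   S8 
   S12    S9  S10 
   S13   S11  S12 
   S14   S13  S14 
(> = start, * = accepting)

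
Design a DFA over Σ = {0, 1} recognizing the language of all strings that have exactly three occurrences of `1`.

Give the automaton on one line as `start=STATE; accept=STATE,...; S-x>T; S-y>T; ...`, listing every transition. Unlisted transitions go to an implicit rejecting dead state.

Count `1`s, saturating at 4: states q0 through q3 mean 0 through 3 `1`s seen; q4 means more than 3. Each `1` increments (capped at q4); other symbols loop. Accept from {q3}.
        0   1  
>  q0   q0  q1 
   q1   q1  q2 
   q2   q2  q3 
 * q3   q3  q4 
   q4   q4  q4 
(> = start, * = accepting)

start=q0; accept=q3; q0-0>q0; q0-1>q1; q1-0>q1; q1-1>q2; q2-0>q2; q2-1>q3; q3-0>q3; q3-1>q4; q4-0>q4; q4-1>q4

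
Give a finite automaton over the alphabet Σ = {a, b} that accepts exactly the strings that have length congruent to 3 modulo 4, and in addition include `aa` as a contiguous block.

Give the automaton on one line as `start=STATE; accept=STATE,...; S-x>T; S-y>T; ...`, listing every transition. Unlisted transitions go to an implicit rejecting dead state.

Handle the two conditions separately and then intersect. The first has 4 states tracking the input length modulo 4; the second has 3 states tracking whether and how much of `aa` has been seen. A product state is a pair (one from each), accepting exactly when both do.
With 12 states:
          a    b  
>  s0     s1   s2 
   s1     s3   s4 
   s2     s5   s4 
   s3     s6   s6 
   s4     s7   s8 
   s5     s6   s8 
 * s6     s9   s9 
   s7     s9   s0 
   s8    s10   s0 
   s9    s11  s11 
   s10   s11   s2 
   s11    s3   s3 
(> = start, * = accepting)

start=s0; accept=s6; s0-a>s1; s0-b>s2; s1-a>s3; s1-b>s4; s2-a>s5; s2-b>s4; s3-a>s6; s3-b>s6; s4-a>s7; s4-b>s8; s5-a>s6; s5-b>s8; s6-a>s9; s6-b>s9; s7-a>s9; s7-b>s0; s8-a>s10; s8-b>s0; s9-a>s11; s9-b>s11; s10-a>s11; s10-b>s2; s11-a>s3; s11-b>s3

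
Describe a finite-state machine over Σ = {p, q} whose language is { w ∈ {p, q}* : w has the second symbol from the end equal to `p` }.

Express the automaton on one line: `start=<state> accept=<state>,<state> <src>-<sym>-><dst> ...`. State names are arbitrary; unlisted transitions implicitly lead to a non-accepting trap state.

A DFA must remember the last 2 symbols (since which symbol is second-to-last isn't known until the input ends). Use one state per possible window of the last ≤2 symbols; accept from those whose window starts with `p`.
With 7 states:
       p  q 
>  A   B  C 
   B   D  E 
   C   F  G 
 * D   D  E 
 * E   F  G 
   F   D  E 
   G   F  G 
(> = start, * = accepting)

start=A accept=D,E A-p->B A-q->C B-p->D B-q->E C-p->F C-q->G D-p->D D-q->E E-p->F E-q->G F-p->D F-q->E G-p->F G-q->G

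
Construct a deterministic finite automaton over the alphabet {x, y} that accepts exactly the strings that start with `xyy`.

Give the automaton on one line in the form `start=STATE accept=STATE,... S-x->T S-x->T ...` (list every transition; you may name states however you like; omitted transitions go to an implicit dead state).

start=s0 accept=s3 s0-x->s1 s0-y->s4 s1-x->s4 s1-y->s2 s2-x->s4 s2-y->s3 s3-x->s3 s3-y->s3 s4-x->s4 s4-y->s4

Walk along `xyy` while the input agrees: from s0 take `x` to s1, and so on. Any deviation drops to the rejecting sink s4. Once s3 is reached the prefix is confirmed and every continuation is accepted.
With 5 states:
        x   y  
>  s0   s1  s4 
   s1   s4  s2 
   s2   s4  s3 
 * s3   s3  s3 
   s4   s4  s4 
(> = start, * = accepting)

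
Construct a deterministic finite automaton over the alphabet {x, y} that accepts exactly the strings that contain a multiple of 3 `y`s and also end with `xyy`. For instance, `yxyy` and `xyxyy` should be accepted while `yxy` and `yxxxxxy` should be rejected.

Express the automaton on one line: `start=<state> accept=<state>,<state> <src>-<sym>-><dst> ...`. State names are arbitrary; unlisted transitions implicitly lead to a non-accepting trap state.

start=A accept=J A-x->B A-y->C B-x->B B-y->D C-x->E C-y->F D-x->E D-y->G E-x->E E-y->H F-x->I F-y->A G-x->I G-y->A H-x->I H-y->J I-x->I I-y->K J-x->B J-y->C K-x->B K-y->L L-x->E L-y->F

Run two small machines in parallel and take their product. One (3 states) tracks the count of `y`s modulo 3; the other (4 states) tracks how much of the suffix `xyy` has currently been matched. Each combined state is a pair, one component from each; accept when both components accept.
A 12-state machine:
       x  y 
>  A   B  C 
   B   B  D 
   C   E  F 
   D   E  G 
   E   E  H 
   F   I  A 
   G   I  A 
   H   I  J 
   I   I  K 
 * J   B  C 
   K   B  L 
   L   E  F 
(> = start, * = accepting)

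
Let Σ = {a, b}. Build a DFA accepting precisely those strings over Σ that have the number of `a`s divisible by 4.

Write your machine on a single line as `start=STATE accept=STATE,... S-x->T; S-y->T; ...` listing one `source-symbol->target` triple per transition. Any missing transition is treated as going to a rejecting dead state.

Keep the running count of `a`s modulo 4: each `a` advances along the cycle S0 → S1 → S2 → S3 → S0 while other symbols loop. Accept at S0.
4 states suffice.
        a   b  
>* S0   S1  S0 
   S1   S2  S1 
   S2   S3  S2 
   S3   S0  S3 
(> = start, * = accepting)

start=S0; accept=S0; S0-a->S1; S0-b->S0; S1-a->S2; S1-b->S1; S2-a->S3; S2-b->S2; S3-a->S0; S3-b->S3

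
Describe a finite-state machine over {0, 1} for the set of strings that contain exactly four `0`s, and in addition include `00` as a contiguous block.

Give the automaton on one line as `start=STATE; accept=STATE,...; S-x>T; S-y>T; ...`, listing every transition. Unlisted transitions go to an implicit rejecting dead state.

Run two small machines in parallel and take their product. One (6 states) tracks the count of `0`s, saturating at 5; the other (3 states) tracks whether and how much of `00` has been seen. Each combined state is a pair, one component from each; accept when both components accept. Equivalent product states are then merged.
With 10 states:
       0  1 
>  A   B  A 
   B   C  D 
   C   E  C 
   D   F  D 
   E   G  E 
   F   E  H 
 * G   I  G 
   H   J  H 
   I   I  I 
   J   G  I 
(> = start, * = accepting)

start=A; accept=G; A-0>B; A-1>A; B-0>C; B-1>D; C-0>E; C-1>C; D-0>F; D-1>D; E-0>G; E-1>E; F-0>E; F-1>H; G-0>I; G-1>G; H-0>J; H-1>H; I-0>I; I-1>I; J-0>G; J-1>I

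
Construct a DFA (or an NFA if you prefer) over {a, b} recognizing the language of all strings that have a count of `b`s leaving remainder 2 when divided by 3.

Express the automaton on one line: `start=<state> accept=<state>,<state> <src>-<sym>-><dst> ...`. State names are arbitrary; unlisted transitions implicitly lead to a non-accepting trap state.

start=q0 accept=q2 q0-a->q0 q0-b->q1 q1-a->q1 q1-b->q2 q2-a->q2 q2-b->q0

The only thing that matters is how many `b`s have appeared, reduced mod 3. Use one state per residue: q0 for 0, …, q2 for 2. Reading `b` moves to the next residue; anything else stays put. q2 is accepting.
        a   b  
>  q0   q0  q1 
   q1   q1  q2 
 * q2   q2  q0 
(> = start, * = accepting)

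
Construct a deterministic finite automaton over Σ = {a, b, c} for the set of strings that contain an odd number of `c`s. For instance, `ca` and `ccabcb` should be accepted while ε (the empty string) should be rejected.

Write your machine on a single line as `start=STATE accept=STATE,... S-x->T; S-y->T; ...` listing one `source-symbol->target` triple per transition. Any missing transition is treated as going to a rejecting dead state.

Keep the running count of `c`s modulo 2: each `c` advances along the cycle s0 → s1 → s0 while other symbols loop. Accept at s1.
        a   b   c  
>  s0   s0  s0  s1 
 * s1   s1  s1  s0 
(> = start, * = accepting)

start=s0; accept=s1; s0-a->s0; s0-b->s0; s0-c->s1; s1-a->s1; s1-b->s1; s1-c->s0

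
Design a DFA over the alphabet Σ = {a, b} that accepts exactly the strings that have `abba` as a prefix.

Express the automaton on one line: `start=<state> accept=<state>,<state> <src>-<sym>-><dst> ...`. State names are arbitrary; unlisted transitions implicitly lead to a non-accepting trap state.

start=q0 accept=q4 q0-a->q1 q0-b->q5 q1-a->q5 q1-b->q2 q2-a->q5 q2-b->q3 q3-a->q4 q3-b->q5 q4-a->q4 q4-b->q4 q5-a->q5 q5-b->q5

Check the first 4 symbols one by one: q0 through q3 record how many have matched `abba` so far; any wrong symbol goes to the dead state q5. After all 4 match we enter the accepting sink q4.
6 states suffice.
        a   b  
>  q0   q1  q5 
   q1   q5  q2 
   q2   q5  q3 
   q3   q4  q5 
 * q4   q4  q4 
   q5   q5  q5 
(> = start, * = accepting)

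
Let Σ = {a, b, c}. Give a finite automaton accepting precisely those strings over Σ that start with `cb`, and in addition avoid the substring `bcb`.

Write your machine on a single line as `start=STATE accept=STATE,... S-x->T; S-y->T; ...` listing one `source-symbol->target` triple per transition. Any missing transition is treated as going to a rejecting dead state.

start=q0; accept=q5,q7,q8; q0-a->q1; q0-b->q2; q0-c->q3; q1-a->q1; q1-b->q2; q1-c->q1; q2-a->q1; q2-b->q2; q2-c->q4; q3-a->q1; q3-b->q5; q3-c->q1; q4-a->q1; q4-b->q6; q4-c->q1; q5-a->q7; q5-b->q5; q5-c->q8; q6-a->q6; q6-b->q6; q6-c->q6; q7-a->q7; q7-b->q5; q7-c->q7; q8-a->q7; q8-b->q9; q8-c->q7; q9-a->q9; q9-b->q9; q9-c->q9

Handle the two conditions separately and then intersect. One (4 states) tracks whether the input so far still matches the prefix `cb`; the other (4 states) tracks partial matches of the forbidden pattern `bcb`. Each combined state is a pair, one component from each; accept when both components accept.
        a   b   c  
>  q0   q1  q2  q3 
   q1   q1  q2  q1 
   q2   q1  q2  q4 
   q3   q1  q5  q1 
   q4   q1  q6  q1 
 * q5   q7  q5  q8 
   q6   q6  q6  q6 
 * q7   q7  q5  q7 
 * q8   q7  q9  q7 
   q9   q9  q9  q9 
(> = start, * = accepting)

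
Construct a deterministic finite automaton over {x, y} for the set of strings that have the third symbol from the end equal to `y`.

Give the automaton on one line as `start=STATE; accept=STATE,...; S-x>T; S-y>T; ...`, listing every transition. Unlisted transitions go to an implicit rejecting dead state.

start=A; accept=L,M,N,O; A-x>B; A-y>C; B-x>D; B-y>E; C-x>F; C-y>G; D-x>H; D-y>I; E-x>J; E-y>K; F-x>L; F-y>M; G-x>N; G-y>O; H-x>H; H-y>I; I-x>J; I-y>K; J-x>L; J-y>M; K-x>N; K-y>O; L-x>H; L-y>I; M-x>J; M-y>K; N-x>L; N-y>M; O-x>N; O-y>O

Because acceptance depends on a position counted from the end, the machine has to buffer the most recent 3 symbols. Make each state the string of the last up-to-3 symbols read; on input `x` shift the window left and append `x`. Accept when the buffered window has length 3 and begins with `y`.
With 15 states:
       x  y 
>  A   B  C 
   B   D  E 
   C   F  G 
   D   H  I 
   E   J  K 
   F   L  M 
   G   N  O 
   H   H  I 
   I   J  K 
   J   L  M 
   K   N  O 
 * L   H  I 
 * M   J  K 
 * N   L  M 
 * O   N  O 
(> = start, * = accepting)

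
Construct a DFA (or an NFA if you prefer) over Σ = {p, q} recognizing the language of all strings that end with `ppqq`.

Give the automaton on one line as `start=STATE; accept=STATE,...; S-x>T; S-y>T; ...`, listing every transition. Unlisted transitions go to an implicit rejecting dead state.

Remember how much of `ppqq` the current input suffix matches. State A means no match yet; B means the last symbol is `p`; C means the last 2 symbols are `pp`; D means the last 3 symbols are `ppq`; E means the last 4 symbols are `ppqq`. Only E accepts. On a mismatch, fall back to the longest proper suffix that is still a prefix of `ppqq`.
A 5-state machine:
       p  q 
>  A   B  A 
   B   C  A 
   C   C  D 
   D   B  E 
 * E   B  A 
(> = start, * = accepting)

start=A; accept=E; A-p>B; A-q>A; B-p>C; B-q>A; C-p>C; C-q>D; D-p>B; D-q>E; E-p>B; E-q>A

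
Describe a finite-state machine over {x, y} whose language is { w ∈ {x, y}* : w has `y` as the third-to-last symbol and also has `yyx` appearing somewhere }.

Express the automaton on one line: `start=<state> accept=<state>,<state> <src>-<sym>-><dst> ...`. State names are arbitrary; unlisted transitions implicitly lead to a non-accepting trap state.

start=A accept=D,E,F,K A-x->A A-y->B B-x->A B-y->C C-x->D C-y->C D-x->E D-y->F E-x->G E-y->H F-x->I F-y->J G-x->G G-y->H H-x->I H-y->J I-x->E I-y->F J-x->D J-y->K K-x->D K-y->K

Build one automaton per condition and run them in lockstep. The first has 15 states tracking the last 3 symbols read; the second has 4 states tracking whether and how much of `yyx` has been seen. A product state is a pair (one from each), accepting exactly when both do. After merging equivalent states the machine shrinks.
An 11-state machine:
       x  y 
>  A   A  B 
   B   A  C 
   C   D  C 
 * D   E  F 
 * E   G  H 
 * F   I  J 
   G   G  H 
   H   I  J 
   I   E  F 
   J   D  K 
 * K   D  K 
(> = start, * = accepting)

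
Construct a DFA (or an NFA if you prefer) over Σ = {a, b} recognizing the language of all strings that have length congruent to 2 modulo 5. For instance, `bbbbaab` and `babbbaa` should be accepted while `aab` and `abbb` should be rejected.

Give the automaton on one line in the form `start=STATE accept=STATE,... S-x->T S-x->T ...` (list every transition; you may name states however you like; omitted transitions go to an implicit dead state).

start=q0 accept=q2 q0-a->q1 q0-b->q1 q1-a->q2 q1-b->q2 q2-a->q3 q2-b->q3 q3-a->q4 q3-b->q4 q4-a->q0 q4-b->q0

Only the length mod 5 matters, so use a 5-cycle: from any state, every input symbol moves to the next state, wrapping q4 back to q0. Mark q2 accepting.
With 5 states:
        a   b  
>  q0   q1  q1 
   q1   q2  q2 
 * q2   q3  q3 
   q3   q4  q4 
   q4   q0  q0 
(> = start, * = accepting)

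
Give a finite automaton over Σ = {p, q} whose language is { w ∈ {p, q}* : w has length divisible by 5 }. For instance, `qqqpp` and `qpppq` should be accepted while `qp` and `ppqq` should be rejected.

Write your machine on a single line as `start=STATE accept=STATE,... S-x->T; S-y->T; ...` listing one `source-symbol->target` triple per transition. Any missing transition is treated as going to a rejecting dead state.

Count input length modulo 5: every symbol advances one step around the cycle A → B → C → D → E → A. Accept at A.
With 5 states:
       p  q 
>* A   B  B 
   B   C  C 
   C   D  D 
   D   E  E 
   E   A  A 
(> = start, * = accepting)

start=A; accept=A; A-p->B; A-q->B; B-p->C; B-q->C; C-p->D; C-q->D; D-p->E; D-q->E; E-p->A; E-q->A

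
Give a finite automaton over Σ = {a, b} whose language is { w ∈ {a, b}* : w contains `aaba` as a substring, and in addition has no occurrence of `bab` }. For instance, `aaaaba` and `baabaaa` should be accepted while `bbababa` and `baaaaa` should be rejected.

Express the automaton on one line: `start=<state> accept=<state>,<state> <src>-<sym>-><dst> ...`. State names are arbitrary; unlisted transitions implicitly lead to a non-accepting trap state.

Run two small machines in parallel and take their product. The first has 5 states tracking whether and how much of `aaba` has been seen; the second has 4 states tracking partial matches of the forbidden pattern `bab`. A product state is a pair (one from each), accepting exactly when both do. Equivalent product states are then merged.
A 10-state machine:
        a   b  
>  s0   s1  s2 
   s1   s3  s2 
   s2   s4  s2 
   s3   s3  s5 
   s4   s3  s6 
   s5   s7  s2 
   s6   s6  s6 
 * s7   s8  s6 
 * s8   s8  s9 
 * s9   s7  s9 
(> = start, * = accepting)

start=s0 accept=s7,s8,s9 s0-a->s1 s0-b->s2 s1-a->s3 s1-b->s2 s2-a->s4 s2-b->s2 s3-a->s3 s3-b->s5 s4-a->s3 s4-b->s6 s5-a->s7 s5-b->s2 s6-a->s6 s6-b->s6 s7-a->s8 s7-b->s6 s8-a->s8 s8-b->s9 s9-a->s7 s9-b->s9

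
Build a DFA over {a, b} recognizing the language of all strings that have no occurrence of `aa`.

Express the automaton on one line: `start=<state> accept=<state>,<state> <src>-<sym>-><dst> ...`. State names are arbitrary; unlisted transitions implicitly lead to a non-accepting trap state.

start=s0 accept=s0,s1 s0-a->s1 s0-b->s0 s1-a->s2 s1-b->s0 s2-a->s2 s2-b->s2

Track partial matches of the forbidden pattern `aa`. State s2 is a dead state reached once `aa` has occurred; every other state accepts. s0 means no part of `aa` is currently matched.
With 3 states:
        a   b  
>* s0   s1  s0 
 * s1   s2  s0 
   s2   s2  s2 
(> = start, * = accepting)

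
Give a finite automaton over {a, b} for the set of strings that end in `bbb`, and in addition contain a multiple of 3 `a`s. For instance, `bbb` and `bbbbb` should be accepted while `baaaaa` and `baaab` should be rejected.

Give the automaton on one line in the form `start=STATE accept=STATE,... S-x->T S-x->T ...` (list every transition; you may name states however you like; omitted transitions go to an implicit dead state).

start=S0 accept=S5 S0-a->S1 S0-b->S2 S1-a->S3 S1-b->S1 S2-a->S1 S2-b->S4 S3-a->S0 S3-b->S3 S4-a->S1 S4-b->S5 S5-a->S1 S5-b->S5

Run two small machines in parallel and take their product. The first has 4 states tracking how much of the suffix `bbb` has currently been matched; the second has 3 states tracking the count of `a`s modulo 3. A product state is a pair (one from each), accepting exactly when both do. After merging equivalent states the machine shrinks.
        a   b  
>  S0   S1  S2 
   S1   S3  S1 
   S2   S1  S4 
   S3   S0  S3 
   S4   S1  S5 
 * S5   S1  S5 
(> = start, * = accepting)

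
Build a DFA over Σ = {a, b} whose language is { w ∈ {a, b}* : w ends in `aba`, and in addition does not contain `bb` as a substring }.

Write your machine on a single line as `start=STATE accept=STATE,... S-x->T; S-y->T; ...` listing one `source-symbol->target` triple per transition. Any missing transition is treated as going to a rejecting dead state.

start=s0; accept=s5; s0-a->s1; s0-b->s2; s1-a->s1; s1-b->s3; s2-a->s1; s2-b->s4; s3-a->s5; s3-b->s4; s4-a->s4; s4-b->s4; s5-a->s1; s5-b->s3

Build one automaton per condition and run them in lockstep. One (4 states) tracks how much of the suffix `aba` has currently been matched; the other (3 states) tracks partial matches of the forbidden pattern `bb`. Each combined state is a pair, one component from each; accept when both components accept. Minimizing collapses redundant product states.
With 6 states:
        a   b  
>  s0   s1  s2 
   s1   s1  s3 
   s2   s1  s4 
   s3   s5  s4 
   s4   s4  s4 
 * s5   s1  s3 
(> = start, * = accepting)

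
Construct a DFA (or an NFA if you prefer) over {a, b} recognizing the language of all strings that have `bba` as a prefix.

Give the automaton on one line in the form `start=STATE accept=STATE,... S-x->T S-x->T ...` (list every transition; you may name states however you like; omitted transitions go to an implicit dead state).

start=q0 accept=q3 q0-a->q4 q0-b->q1 q1-a->q4 q1-b->q2 q2-a->q3 q2-b->q4 q3-a->q3 q3-b->q3 q4-a->q4 q4-b->q4

Walk along `bba` while the input agrees: from q0 take `b` to q1, and so on. Any deviation drops to the rejecting sink q4. Once q3 is reached the prefix is confirmed and every continuation is accepted.
With 5 states:
        a   b  
>  q0   q4  q1 
   q1   q4  q2 
   q2   q3  q4 
 * q3   q3  q3 
   q4   q4  q4 
(> = start, * = accepting)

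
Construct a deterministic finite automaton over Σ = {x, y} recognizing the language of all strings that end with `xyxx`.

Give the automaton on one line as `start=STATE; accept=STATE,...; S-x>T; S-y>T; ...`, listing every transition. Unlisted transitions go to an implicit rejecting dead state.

start=q0; accept=q4; q0-x>q1; q0-y>q0; q1-x>q1; q1-y>q2; q2-x>q3; q2-y>q0; q3-x>q4; q3-y>q2; q4-x>q1; q4-y>q2

Remember how much of `xyxx` the current input suffix matches. State q0 means no match yet; q1 means the last symbol is `x`; q2 means the last 2 symbols are `xy`; q3 means the last 3 symbols are `xyx`; q4 means the last 4 symbols are `xyxx`. Only q4 accepts. On a mismatch, fall back to the longest proper suffix that is still a prefix of `xyxx`.
With 5 states:
        x   y  
>  q0   q1  q0 
   q1   q1  q2 
   q2   q3  q0 
   q3   q4  q2 
 * q4   q1  q2 
(> = start, * = accepting)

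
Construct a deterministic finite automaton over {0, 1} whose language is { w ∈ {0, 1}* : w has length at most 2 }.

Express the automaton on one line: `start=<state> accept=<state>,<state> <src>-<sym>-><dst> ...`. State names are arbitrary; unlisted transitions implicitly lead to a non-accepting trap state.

Count input length up to 3: every symbol moves from q0 toward q3, which means 'more than 2' and absorbs. Accept from {q0, q1, q2}.
        0   1  
>* q0   q1  q1 
 * q1   q2  q2 
 * q2   q3  q3 
   q3   q3  q3 
(> = start, * = accepting)

start=q0 accept=q0,q1,q2 q0-0->q1 q0-1->q1 q1-0->q2 q1-1->q2 q2-0->q3 q2-1->q3 q3-0->q3 q3-1->q3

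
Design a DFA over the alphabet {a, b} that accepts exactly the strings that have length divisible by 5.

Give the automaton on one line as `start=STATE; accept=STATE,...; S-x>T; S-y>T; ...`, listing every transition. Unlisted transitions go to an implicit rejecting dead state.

start=q0; accept=q0; q0-a>q1; q0-b>q1; q1-a>q2; q1-b>q2; q2-a>q3; q2-b>q3; q3-a>q4; q3-b>q4; q4-a>q0; q4-b>q0

Count input length modulo 5: every symbol advances one step around the cycle q0 → q1 → q2 → q3 → q4 → q0. Accept at q0.
5 states suffice.
        a   b  
>* q0   q1  q1 
   q1   q2  q2 
   q2   q3  q3 
   q3   q4  q4 
   q4   q0  q0 
(> = start, * = accepting)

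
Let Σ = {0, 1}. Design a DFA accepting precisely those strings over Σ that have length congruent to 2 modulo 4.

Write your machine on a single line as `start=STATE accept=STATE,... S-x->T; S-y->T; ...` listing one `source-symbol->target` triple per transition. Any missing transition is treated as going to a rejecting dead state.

Count input length modulo 4: every symbol advances one step around the cycle q0 → q1 → q2 → q3 → q0. Accept at q2.
A 4-state machine:
        0   1  
>  q0   q1  q1 
   q1   q2  q2 
 * q2   q3  q3 
   q3   q0  q0 
(> = start, * = accepting)

start=q0; accept=q2; q0-0->q1; q0-1->q1; q1-0->q2; q1-1->q2; q2-0->q3; q2-1->q3; q3-0->q0; q3-1->q0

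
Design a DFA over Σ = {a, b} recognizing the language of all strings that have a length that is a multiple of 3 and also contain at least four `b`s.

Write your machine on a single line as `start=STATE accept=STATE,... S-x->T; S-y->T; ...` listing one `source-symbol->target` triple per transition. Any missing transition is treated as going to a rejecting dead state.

Handle the two conditions separately and then intersect. The first has 3 states tracking the input length modulo 3; the second has 6 states tracking the count of `b`s, saturating at 5. A product state is a pair (one from each), accepting exactly when both do.
18 states suffice.
          a    b  
>  s0     s1   s2 
   s1     s3   s4 
   s2     s4   s5 
   s3     s0   s6 
   s4     s6   s7 
   s5     s7   s8 
   s6     s2   s9 
   s7     s9  s10 
   s8    s10  s11 
   s9     s5  s12 
   s10   s12  s13 
   s11   s13  s14 
   s12    s8  s15 
   s13   s15  s16 
   s14   s16  s16 
 * s15   s11  s17 
 * s16   s17  s17 
   s17   s14  s14 
(> = start, * = accepting)

start=s0; accept=s15,s16; s0-a->s1; s0-b->s2; s1-a->s3; s1-b->s4; s2-a->s4; s2-b->s5; s3-a->s0; s3-b->s6; s4-a->s6; s4-b->s7; s5-a->s7; s5-b->s8; s6-a->s2; s6-b->s9; s7-a->s9; s7-b->s10; s8-a->s10; s8-b->s11; s9-a->s5; s9-b->s12; s10-a->s12; s10-b->s13; s11-a->s13; s11-b->s14; s12-a->s8; s12-b->s15; s13-a->s15; s13-b->s16; s14-a->s16; s14-b->s16; s15-a->s11; s15-b->s17; s16-a->s17; s16-b->s17; s17-a->s14; s17-b->s14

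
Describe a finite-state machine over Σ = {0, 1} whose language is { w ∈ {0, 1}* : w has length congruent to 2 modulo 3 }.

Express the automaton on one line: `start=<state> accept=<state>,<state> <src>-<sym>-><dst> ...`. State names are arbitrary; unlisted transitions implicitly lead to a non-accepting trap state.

Count input length modulo 3: every symbol advances one step around the cycle q0 → q1 → q2 → q0. Accept at q2.
        0   1  
>  q0   q1  q1 
   q1   q2  q2 
 * q2   q0  q0 
(> = start, * = accepting)

start=q0 accept=q2 q0-0->q1 q0-1->q1 q1-0->q2 q1-1->q2 q2-0->q0 q2-1->q0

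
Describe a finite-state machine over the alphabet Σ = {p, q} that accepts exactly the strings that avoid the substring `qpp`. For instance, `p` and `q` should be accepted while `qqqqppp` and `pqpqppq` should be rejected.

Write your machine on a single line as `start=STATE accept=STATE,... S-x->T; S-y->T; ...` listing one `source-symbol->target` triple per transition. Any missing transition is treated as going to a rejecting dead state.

Track partial matches of the forbidden pattern `qpp`. State s3 is a dead state reached once `qpp` has occurred; every other state accepts. s0 means no part of `qpp` is currently matched.
4 states suffice.
        p   q  
>* s0   s0  s1 
 * s1   s2  s1 
 * s2   s3  s1 
   s3   s3  s3 
(> = start, * = accepting)

start=s0; accept=s0,s1,s2; s0-p->s0; s0-q->s1; s1-p->s2; s1-q->s1; s2-p->s3; s2-q->s1; s3-p->s3; s3-q->s3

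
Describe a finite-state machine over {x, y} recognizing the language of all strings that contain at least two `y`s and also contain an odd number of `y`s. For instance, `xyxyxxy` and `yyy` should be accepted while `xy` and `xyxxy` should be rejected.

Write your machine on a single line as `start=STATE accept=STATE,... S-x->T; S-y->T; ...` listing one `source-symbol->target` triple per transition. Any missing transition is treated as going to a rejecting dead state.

start=s0; accept=s3; s0-x->s0; s0-y->s1; s1-x->s1; s1-y->s2; s2-x->s2; s2-y->s3; s3-x->s3; s3-y->s4; s4-x->s4; s4-y->s3

Handle the two conditions separately and then intersect. The first has 4 states tracking the count of `y`s, saturating at 3; the second has 2 states tracking the count of `y`s modulo 2. A product state is a pair (one from each), accepting exactly when both do.
A 5-state machine:
        x   y  
>  s0   s0  s1 
   s1   s1  s2 
   s2   s2  s3 
 * s3   s3  s4 
   s4   s4  s3 
(> = start, * = accepting)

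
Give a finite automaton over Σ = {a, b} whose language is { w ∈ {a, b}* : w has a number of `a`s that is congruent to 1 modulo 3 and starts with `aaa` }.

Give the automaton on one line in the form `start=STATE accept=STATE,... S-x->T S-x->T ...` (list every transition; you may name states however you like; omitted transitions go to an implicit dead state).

start=q0 accept=q7 q0-a->q1 q0-b->q2 q1-a->q3 q1-b->q4 q2-a->q4 q2-b->q2 q3-a->q5 q3-b->q6 q4-a->q6 q4-b->q4 q5-a->q7 q5-b->q5 q6-a->q2 q6-b->q6 q7-a->q8 q7-b->q7 q8-a->q5 q8-b->q8

Build one automaton per condition and run them in lockstep. The first has 3 states tracking the count of `a`s modulo 3; the second has 5 states tracking whether the input so far still matches the prefix `aaa`. A product state is a pair (one from each), accepting exactly when both do.
        a   b  
>  q0   q1  q2 
   q1   q3  q4 
   q2   q4  q2 
   q3   q5  q6 
   q4   q6  q4 
   q5   q7  q5 
   q6   q2  q6 
 * q7   q8  q7 
   q8   q5  q8 
(> = start, * = accepting)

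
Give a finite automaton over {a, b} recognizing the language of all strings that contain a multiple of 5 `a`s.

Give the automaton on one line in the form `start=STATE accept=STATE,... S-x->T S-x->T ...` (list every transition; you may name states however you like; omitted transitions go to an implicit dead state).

start=q0 accept=q0 q0-a->q1 q0-b->q0 q1-a->q2 q1-b->q1 q2-a->q3 q2-b->q2 q3-a->q4 q3-b->q3 q4-a->q0 q4-b->q4

The only thing that matters is how many `a`s have appeared, reduced mod 5. Use one state per residue: q0 for 0, …, q4 for 4. Reading `a` moves to the next residue; anything else stays put. q0 is accepting.
        a   b  
>* q0   q1  q0 
   q1   q2  q1 
   q2   q3  q2 
   q3   q4  q3 
   q4   q0  q4 
(> = start, * = accepting)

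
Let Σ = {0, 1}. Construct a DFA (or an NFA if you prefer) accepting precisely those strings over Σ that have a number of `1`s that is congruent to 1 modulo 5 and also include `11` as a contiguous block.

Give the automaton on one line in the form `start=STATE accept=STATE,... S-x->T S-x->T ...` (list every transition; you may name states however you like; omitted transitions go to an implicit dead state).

start=s0 accept=s11 s0-0->s0 s0-1->s1 s1-0->s2 s1-1->s3 s2-0->s2 s2-1->s4 s3-0->s3 s3-1->s5 s4-0->s6 s4-1->s5 s5-0->s5 s5-1->s7 s6-0->s6 s6-1->s8 s7-0->s7 s7-1->s9 s8-0->s10 s8-1->s7 s9-0->s9 s9-1->s11 s10-0->s10 s10-1->s12 s11-0->s11 s11-1->s3 s12-0->s13 s12-1->s9 s13-0->s13 s13-1->s14 s14-0->s0 s14-1->s11

Build one automaton per condition and run them in lockstep. The first has 5 states tracking the count of `1`s modulo 5; the second has 3 states tracking whether and how much of `11` has been seen. A product state is a pair (one from each), accepting exactly when both do.
With 15 states:
          0    1  
>  s0     s0   s1 
   s1     s2   s3 
   s2     s2   s4 
   s3     s3   s5 
   s4     s6   s5 
   s5     s5   s7 
   s6     s6   s8 
   s7     s7   s9 
   s8    s10   s7 
   s9     s9  s11 
   s10   s10  s12 
 * s11   s11   s3 
   s12   s13   s9 
   s13   s13  s14 
   s14    s0  s11 
(> = start, * = accepting)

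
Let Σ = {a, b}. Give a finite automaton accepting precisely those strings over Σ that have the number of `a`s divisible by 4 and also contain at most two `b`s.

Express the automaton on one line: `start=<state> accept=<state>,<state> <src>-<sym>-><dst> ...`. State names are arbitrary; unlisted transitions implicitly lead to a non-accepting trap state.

Run two small machines in parallel and take their product. One (4 states) tracks the count of `a`s modulo 4; the other (4 states) tracks the count of `b`s, saturating at 3. Each combined state is a pair, one component from each; accept when both components accept. After merging equivalent states the machine shrinks.
A 13-state machine:
          a    b  
>* S0     S1   S2 
   S1     S3   S4 
 * S2     S4   S5 
   S3     S6   S7 
   S4     S7   S8 
 * S5     S8   S9 
   S6     S0  S10 
   S7    S10  S11 
   S8    S11   S9 
   S9     S9   S9 
   S10    S2  S12 
   S11   S12   S9 
   S12    S5   S9 
(> = start, * = accepting)

start=S0 accept=S0,S2,S5 S0-a->S1 S0-b->S2 S1-a->S3 S1-b->S4 S2-a->S4 S2-b->S5 S3-a->S6 S3-b->S7 S4-a->S7 S4-b->S8 S5-a->S8 S5-b->S9 S6-a->S0 S6-b->S10 S7-a->S10 S7-b->S11 S8-a->S11 S8-b->S9 S9-a->S9 S9-b->S9 S10-a->S2 S10-b->S12 S11-a->S12 S11-b->S9 S12-a->S5 S12-b->S9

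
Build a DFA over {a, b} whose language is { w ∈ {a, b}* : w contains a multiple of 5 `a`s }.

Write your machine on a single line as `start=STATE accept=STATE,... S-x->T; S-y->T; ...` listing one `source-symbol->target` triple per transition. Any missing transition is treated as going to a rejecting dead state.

start=q0; accept=q0; q0-a->q1; q0-b->q0; q1-a->q2; q1-b->q1; q2-a->q3; q2-b->q2; q3-a->q4; q3-b->q3; q4-a->q0; q4-b->q4

Keep the running count of `a`s modulo 5: each `a` advances along the cycle q0 → q1 → q2 → q3 → q4 → q0 while other symbols loop. Accept at q0.
5 states suffice.
        a   b  
>* q0   q1  q0 
   q1   q2  q1 
   q2   q3  q2 
   q3   q4  q3 
   q4   q0  q4 
(> = start, * = accepting)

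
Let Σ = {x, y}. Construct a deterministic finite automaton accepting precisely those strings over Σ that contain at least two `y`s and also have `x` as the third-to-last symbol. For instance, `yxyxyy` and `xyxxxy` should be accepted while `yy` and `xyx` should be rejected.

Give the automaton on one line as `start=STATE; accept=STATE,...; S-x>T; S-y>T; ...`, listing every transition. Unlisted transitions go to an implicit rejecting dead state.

Run two small machines in parallel and take their product. One (4 states) tracks the count of `y`s, saturating at 3; the other (15 states) tracks the last 3 symbols read. Each combined state is a pair, one component from each; accept when both components accept. Minimizing collapses redundant product states.
A 14-state machine:
          x    y  
>  q0     q1   q2 
   q1     q1   q3 
   q2     q4   q5 
   q3     q4   q6 
   q4     q7   q8 
   q5     q9   q5 
 * q6     q9   q5 
   q7     q7  q10 
   q8    q11   q6 
   q9    q12   q8 
 * q10   q11   q6 
 * q11   q12   q8 
   q12   q13  q10 
 * q13   q13  q10 
(> = start, * = accepting)

start=q0; accept=q6,q10,q11,q13; q0-x>q1; q0-y>q2; q1-x>q1; q1-y>q3; q2-x>q4; q2-y>q5; q3-x>q4; q3-y>q6; q4-x>q7; q4-y>q8; q5-x>q9; q5-y>q5; q6-x>q9; q6-y>q5; q7-x>q7; q7-y>q10; q8-x>q11; q8-y>q6; q9-x>q12; q9-y>q8; q10-x>q11; q10-y>q6; q11-x>q12; q11-y>q8; q12-x>q13; q12-y>q10; q13-x>q13; q13-y>q10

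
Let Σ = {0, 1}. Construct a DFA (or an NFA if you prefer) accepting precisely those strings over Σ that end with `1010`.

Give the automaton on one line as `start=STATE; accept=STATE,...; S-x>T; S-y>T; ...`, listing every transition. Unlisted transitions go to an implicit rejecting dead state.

Let each state record the length of the longest suffix of the input read so far that is also a prefix of `1010`. q1 means the last symbol is `1`; q2 means the last 2 symbols are `10`; q3 means the last 3 symbols are `101`; q4 means the last 4 symbols are `1010`. Accept only at q4, where the string currently ends in `1010`.
        0   1  
>  q0   q0  q1 
   q1   q2  q1 
   q2   q0  q3 
   q3   q4  q1 
 * q4   q0  q3 
(> = start, * = accepting)

start=q0; accept=q4; q0-0>q0; q0-1>q1; q1-0>q2; q1-1>q1; q2-0>q0; q2-1>q3; q3-0>q4; q3-1>q1; q4-0>q0; q4-1>q3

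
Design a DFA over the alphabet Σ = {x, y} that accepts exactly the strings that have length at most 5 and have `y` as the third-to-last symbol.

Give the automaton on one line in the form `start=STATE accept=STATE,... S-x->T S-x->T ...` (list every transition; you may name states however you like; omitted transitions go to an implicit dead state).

Handle the two conditions separately and then intersect. One (7 states) tracks the input length, saturating at 6; the other (15 states) tracks the last 3 symbols read. Each combined state is a pair, one component from each; accept when both components accept. Equivalent product states are then merged.
With 15 states:
          x    y  
>  s0     s1   s2 
   s1     s3   s4 
   s2     s5   s6 
   s3     s7   s8 
   s4     s9  s10 
   s5    s11  s12 
   s6    s13  s14 
   s7     s7   s7 
   s8     s9   s9 
   s9    s11  s11 
   s10   s13  s13 
 * s11    s7   s7 
 * s12    s9   s9 
 * s13   s11  s11 
 * s14   s13  s13 
(> = start, * = accepting)

start=s0 accept=s11,s12,s13,s14 s0-x->s1 s0-y->s2 s1-x->s3 s1-y->s4 s2-x->s5 s2-y->s6 s3-x->s7 s3-y->s8 s4-x->s9 s4-y->s10 s5-x->s11 s5-y->s12 s6-x->s13 s6-y->s14 s7-x->s7 s7-y->s7 s8-x->s9 s8-y->s9 s9-x->s11 s9-y->s11 s10-x->s13 s10-y->s13 s11-x->s7 s11-y->s7 s12-x->s9 s12-y->s9 s13-x->s11 s13-y->s11 s14-x->s13 s14-y->s13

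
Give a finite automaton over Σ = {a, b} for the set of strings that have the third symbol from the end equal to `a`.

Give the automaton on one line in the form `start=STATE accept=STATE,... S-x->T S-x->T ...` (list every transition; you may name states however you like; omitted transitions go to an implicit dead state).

start=q0 accept=q7,q8,q9,q10 q0-a->q1 q0-b->q2 q1-a->q3 q1-b->q4 q2-a->q5 q2-b->q6 q3-a->q7 q3-b->q8 q4-a->q9 q4-b->q10 q5-a->q11 q5-b->q12 q6-a->q13 q6-b->q14 q7-a->q7 q7-b->q8 q8-a->q9 q8-b->q10 q9-a->q11 q9-b->q12 q10-a->q13 q10-b->q14 q11-a->q7 q11-b->q8 q12-a->q9 q12-b->q10 q13-a->q11 q13-b->q12 q14-a->q13 q14-b->q14

A DFA must remember the last 3 symbols (since which symbol is third-to-last isn't known until the input ends). Use one state per possible window of the last ≤3 symbols; accept from those whose window starts with `a`.
          a    b  
>  q0     q1   q2 
   q1     q3   q4 
   q2     q5   q6 
   q3     q7   q8 
   q4     q9  q10 
   q5    q11  q12 
   q6    q13  q14 
 * q7     q7   q8 
 * q8     q9  q10 
 * q9    q11  q12 
 * q10   q13  q14 
   q11    q7   q8 
   q12    q9  q10 
   q13   q11  q12 
   q14   q13  q14 
(> = start, * = accepting)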